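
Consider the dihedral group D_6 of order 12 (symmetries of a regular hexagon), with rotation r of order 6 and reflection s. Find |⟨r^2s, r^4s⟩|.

|⟨r^2s⟩| = 2 and |⟨r^4s⟩| = 2, so |H| is a multiple of lcm(2, 2) = 2 and divides |G| = 12.
Closing under the operation: H = {e, r^2, r^4, s, r^2s, r^4s}, so |H| = 6.

6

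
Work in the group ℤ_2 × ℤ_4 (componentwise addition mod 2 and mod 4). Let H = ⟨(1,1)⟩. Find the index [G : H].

2

|⟨(1,1)⟩| = 4 and |G| = 8.
By Lagrange, [G : H] = |G|/|H| = 8/4 = 2.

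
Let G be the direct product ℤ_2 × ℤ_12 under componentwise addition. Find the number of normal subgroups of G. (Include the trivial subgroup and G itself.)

16

G is abelian, so every subgroup is normal.
G has 16 subgroups in total, hence 16 normal subgroups.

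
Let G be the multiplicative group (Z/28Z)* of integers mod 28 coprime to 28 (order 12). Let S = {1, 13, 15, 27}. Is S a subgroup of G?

Yes

|S| = 4 divides |G| = 12, consistent with Lagrange.
S contains the identity, every element's inverse is in S, and S is closed under ·: it is a subgroup.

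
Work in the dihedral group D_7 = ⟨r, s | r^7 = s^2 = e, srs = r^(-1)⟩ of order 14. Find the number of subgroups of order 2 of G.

7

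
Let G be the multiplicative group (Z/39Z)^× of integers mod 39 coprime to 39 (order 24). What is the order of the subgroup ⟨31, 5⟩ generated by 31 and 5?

|⟨31⟩| = 4 and |⟨5⟩| = 4, so |H| is a multiple of lcm(4, 4) = 4 and divides |G| = 24.
Closing under the operation: H = {1, 5, 8, 14, 25, 31, 34, 38}, so |H| = 8.

8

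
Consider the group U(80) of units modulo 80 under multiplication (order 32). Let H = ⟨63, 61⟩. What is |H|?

|⟨63⟩| = 4 and |⟨61⟩| = 4, so |H| is a multiple of lcm(4, 4) = 4 and divides |G| = 32.
Closing under the operation: H = {1, 3, 7, 9, 21, 23, 27, 29, 41, 43, 47, 49, 61, 63, 67, 69}, so |H| = 16.

16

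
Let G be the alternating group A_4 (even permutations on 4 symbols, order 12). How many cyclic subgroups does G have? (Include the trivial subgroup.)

8

Group the elements of G by the cyclic subgroup they generate; each cyclic subgroup of order d accounts for φ(d) elements.
Cyclic subgroups by order — order 1: 1; order 2: 3; order 3: 4.
Total: 8.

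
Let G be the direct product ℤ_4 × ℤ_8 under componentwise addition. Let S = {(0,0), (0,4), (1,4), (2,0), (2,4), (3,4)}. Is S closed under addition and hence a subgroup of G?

No

|S| = 6 does not divide |G| = 32, so by Lagrange S is not a subgroup.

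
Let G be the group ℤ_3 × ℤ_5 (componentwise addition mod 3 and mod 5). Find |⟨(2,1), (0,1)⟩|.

15

|⟨(2,1)⟩| = 15 and |⟨(0,1)⟩| = 5, so |H| is a multiple of lcm(15, 5) = 15 and divides |G| = 15.
Closing {(2,1), (0,1)} under the group operation gives all of G, so |H| = 15.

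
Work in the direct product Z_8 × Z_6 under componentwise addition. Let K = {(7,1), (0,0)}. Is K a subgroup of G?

No

(7,1) ∈ K but its inverse (1,5) ∉ K, so K is not a subgroup.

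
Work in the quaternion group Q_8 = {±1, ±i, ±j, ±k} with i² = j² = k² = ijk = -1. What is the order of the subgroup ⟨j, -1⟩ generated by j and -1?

4

|⟨j⟩| = 4 and |⟨-1⟩| = 2, so |H| is a multiple of lcm(4, 2) = 4 and divides |G| = 8.
Closing under the operation: H = {1, -1, j, -j}, so |H| = 4.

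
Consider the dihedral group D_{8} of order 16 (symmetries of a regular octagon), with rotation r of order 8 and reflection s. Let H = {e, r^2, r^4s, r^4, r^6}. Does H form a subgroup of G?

|H| = 5 does not divide |G| = 16, so by Lagrange H is not a subgroup.

No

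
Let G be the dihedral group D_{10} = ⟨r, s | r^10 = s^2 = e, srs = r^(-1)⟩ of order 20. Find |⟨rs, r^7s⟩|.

10

|⟨rs⟩| = 2 and |⟨r^7s⟩| = 2, so |H| is a multiple of lcm(2, 2) = 2 and divides |G| = 20.
Closing under the operation: H = {e, r^2, r^4, r^6, r^8, rs, r^3s, r^5s, r^7s, r^9s}, so |H| = 10.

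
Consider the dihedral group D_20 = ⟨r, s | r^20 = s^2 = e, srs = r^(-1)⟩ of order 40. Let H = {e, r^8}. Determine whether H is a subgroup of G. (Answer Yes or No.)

r^8 ∈ H but its inverse r^12 ∉ H, so H is not a subgroup.

No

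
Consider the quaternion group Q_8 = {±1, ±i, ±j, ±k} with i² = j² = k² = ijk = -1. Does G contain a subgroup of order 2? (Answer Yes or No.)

Yes

2 | 8. A subgroup of order 2 is {1, -1}.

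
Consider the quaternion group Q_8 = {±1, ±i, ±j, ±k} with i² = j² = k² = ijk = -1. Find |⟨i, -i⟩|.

|⟨i⟩| = 4 and |⟨-i⟩| = 4, so |H| is a multiple of lcm(4, 4) = 4 and divides |G| = 8.
Closing under the operation: H = {1, -1, i, -i}, so |H| = 4.

4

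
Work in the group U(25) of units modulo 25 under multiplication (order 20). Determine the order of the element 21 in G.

Compute successive powers of 21 mod 25: 21, 16, 11, 6, 1; 21^5 ≡ 1 (mod 25).
So |⟨21⟩| = 5.

5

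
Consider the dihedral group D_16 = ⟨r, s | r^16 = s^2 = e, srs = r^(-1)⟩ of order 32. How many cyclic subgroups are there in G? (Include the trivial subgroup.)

Group the elements of G by the cyclic subgroup they generate; each cyclic subgroup of order d accounts for φ(d) elements.
Cyclic subgroups by order — order 1: 1; order 2: 17; order 4: 1; order 8: 1; order 16: 1.
Total: 21.

21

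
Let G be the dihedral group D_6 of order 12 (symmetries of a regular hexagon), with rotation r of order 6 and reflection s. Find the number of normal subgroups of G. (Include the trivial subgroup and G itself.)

G has 16 subgroups. Checking conjugation-invariance by order — order 1: 1/1 normal; order 2: 1/7 normal; order 3: 1/1 normal; order 4: 0/3 normal; order 6: 3/3 normal; order 12: 1/1 normal.
Total normal subgroups: 7.

7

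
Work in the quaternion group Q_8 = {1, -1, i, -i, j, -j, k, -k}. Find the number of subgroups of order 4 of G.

3

|G| = 8 and 4 | 8, so subgroups of order 4 are possible by Lagrange.
The subgroups of order 4 are: {1, -1, i, -i}; {1, -1, j, -j}; {1, -1, k, -k}.
So G has 3 subgroups of order 4.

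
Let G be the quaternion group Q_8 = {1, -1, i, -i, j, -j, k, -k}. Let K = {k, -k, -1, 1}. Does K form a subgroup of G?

|K| = 4 divides |G| = 8, consistent with Lagrange.
K contains the identity, every element's inverse is in K, and K is closed under ·: it is a subgroup.
In fact K = ⟨-k⟩.

Yes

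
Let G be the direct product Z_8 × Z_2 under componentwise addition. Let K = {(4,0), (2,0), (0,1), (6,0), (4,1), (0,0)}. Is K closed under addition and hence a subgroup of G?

No

|K| = 6 does not divide |G| = 16, so by Lagrange K is not a subgroup.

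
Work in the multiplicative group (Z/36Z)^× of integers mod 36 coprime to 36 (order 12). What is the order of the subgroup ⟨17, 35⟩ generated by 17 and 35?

4

|⟨17⟩| = 2 and |⟨35⟩| = 2, so |H| is a multiple of lcm(2, 2) = 2 and divides |G| = 12.
Closing under the operation: H = {1, 17, 19, 35}, so |H| = 4.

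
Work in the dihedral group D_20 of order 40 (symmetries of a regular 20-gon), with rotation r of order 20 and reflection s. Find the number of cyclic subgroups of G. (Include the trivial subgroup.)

26

A cyclic subgroup of order d is generated by each of its φ(d) elements of order d, so the cyclic subgroups of order d number (#elements of order d)/φ(d).
Cyclic subgroups by order — order 1: 1; order 2: 21; order 4: 1; order 5: 1; order 10: 1; order 20: 1.
Total: 26.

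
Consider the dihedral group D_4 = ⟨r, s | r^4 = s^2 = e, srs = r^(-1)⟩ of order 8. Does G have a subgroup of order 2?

Yes

2 | 8. A subgroup of order 2 is {e, r^2}.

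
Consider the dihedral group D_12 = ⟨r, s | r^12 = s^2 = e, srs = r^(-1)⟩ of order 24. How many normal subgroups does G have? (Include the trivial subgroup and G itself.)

9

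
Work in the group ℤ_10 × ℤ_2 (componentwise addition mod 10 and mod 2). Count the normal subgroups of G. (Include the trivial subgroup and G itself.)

10

G is abelian, so every subgroup is normal.
G has 10 subgroups in total, hence 10 normal subgroups.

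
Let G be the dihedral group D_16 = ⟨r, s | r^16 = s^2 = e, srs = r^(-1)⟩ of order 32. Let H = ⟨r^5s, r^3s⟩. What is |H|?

16

|⟨r^5s⟩| = 2 and |⟨r^3s⟩| = 2, so |H| is a multiple of lcm(2, 2) = 2 and divides |G| = 32.
Closing under the operation: H = {e, r^2, r^4, r^6, r^8, r^10, r^12, r^14, rs, r^3s, r^5s, r^7s, r^9s, r^11s, r^13s, r^15s}, so |H| = 16.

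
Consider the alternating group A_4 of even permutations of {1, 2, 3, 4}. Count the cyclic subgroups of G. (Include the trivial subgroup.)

Group the elements of G by the cyclic subgroup they generate; each cyclic subgroup of order d accounts for φ(d) elements.
Cyclic subgroups by order — order 1: 1; order 2: 3; order 3: 4.
Total: 8.

8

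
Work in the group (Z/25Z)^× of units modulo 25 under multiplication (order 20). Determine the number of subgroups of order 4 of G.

|G| = 20 and 4 | 20, so subgroups of order 4 are possible by Lagrange.
The subgroups of order 4 are: {1, 7, 18, 24}.
So G has 1 subgroup of order 4.

1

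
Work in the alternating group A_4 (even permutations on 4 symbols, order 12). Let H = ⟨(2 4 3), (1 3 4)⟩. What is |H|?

|⟨(2 4 3)⟩| = 3 and |⟨(1 3 4)⟩| = 3, so |H| is a multiple of lcm(3, 3) = 3 and divides |G| = 12.
Closing {(2 4 3), (1 3 4)} under the group operation gives all of G, so |H| = 12.

12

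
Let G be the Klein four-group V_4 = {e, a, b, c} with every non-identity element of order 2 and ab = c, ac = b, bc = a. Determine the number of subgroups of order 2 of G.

3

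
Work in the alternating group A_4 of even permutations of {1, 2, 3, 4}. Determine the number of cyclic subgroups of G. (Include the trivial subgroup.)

Each element a generates a cyclic subgroup ⟨a⟩; distinct elements may generate the same one (a cyclic group of order d has φ(d) generators).
Cyclic subgroups by order — order 1: 1; order 2: 3; order 3: 4.
Total: 8.

8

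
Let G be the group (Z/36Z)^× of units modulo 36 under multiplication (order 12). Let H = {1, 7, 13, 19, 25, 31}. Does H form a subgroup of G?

Yes

|H| = 6 divides |G| = 12, consistent with Lagrange.
H contains the identity, every element's inverse is in H, and H is closed under ·: it is a subgroup.
In fact H = ⟨7⟩.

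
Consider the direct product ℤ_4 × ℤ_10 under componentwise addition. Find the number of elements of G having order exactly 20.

16

An element (a,b) has order lcm(ord(a), ord(b)); count pairs with lcm equal to 20.
Enumerating gives 16 such elements.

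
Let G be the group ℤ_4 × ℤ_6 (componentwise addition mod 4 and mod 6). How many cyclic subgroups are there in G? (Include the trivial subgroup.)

12

A cyclic subgroup of order d is generated by each of its φ(d) elements of order d, so the cyclic subgroups of order d number (#elements of order d)/φ(d).
Cyclic subgroups by order — order 1: 1; order 2: 3; order 3: 1; order 4: 2; order 6: 3; order 12: 2.
Total: 12.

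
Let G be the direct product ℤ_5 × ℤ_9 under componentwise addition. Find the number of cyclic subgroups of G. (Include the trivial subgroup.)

A cyclic subgroup of order d is generated by each of its φ(d) elements of order d, so the cyclic subgroups of order d number (#elements of order d)/φ(d).
Cyclic subgroups by order — order 1: 1; order 3: 1; order 5: 1; order 9: 1; order 15: 1; order 45: 1.
Total: 6.

6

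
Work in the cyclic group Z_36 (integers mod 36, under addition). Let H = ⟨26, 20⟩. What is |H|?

18

|⟨26⟩| = 18 and |⟨20⟩| = 9, so |H| is a multiple of lcm(18, 9) = 18 and divides |G| = 36.
Closing under the operation: H = {0, 2, 4, 6, 8, 10, 12, 14, 16, 18, 20, 22, 24, 26, 28, 30, 32, 34}, so |H| = 18.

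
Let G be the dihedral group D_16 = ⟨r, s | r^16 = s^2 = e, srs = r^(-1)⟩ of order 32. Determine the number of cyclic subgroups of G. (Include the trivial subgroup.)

21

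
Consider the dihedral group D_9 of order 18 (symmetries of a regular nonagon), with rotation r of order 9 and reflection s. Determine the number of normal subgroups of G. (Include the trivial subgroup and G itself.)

G has 16 subgroups. Checking conjugation-invariance by order — order 1: 1/1 normal; order 2: 0/9 normal; order 3: 1/1 normal; order 6: 0/3 normal; order 9: 1/1 normal; order 18: 1/1 normal.
Total normal subgroups: 4.

4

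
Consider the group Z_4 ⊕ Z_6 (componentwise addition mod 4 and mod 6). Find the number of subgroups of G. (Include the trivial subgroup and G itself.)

|G| = 24, so by Lagrange every subgroup order divides 24. Divisors: 1, 2, 3, 4, 6, 8, 12, 24.
Subgroups by order — order 1: 1; order 2: 3; order 3: 1; order 4: 3; order 6: 3; order 8: 1; order 12: 3; order 24: 1.
Total: 1 + 3 + 1 + 3 + 3 + 1 + 3 + 1 = 16.

16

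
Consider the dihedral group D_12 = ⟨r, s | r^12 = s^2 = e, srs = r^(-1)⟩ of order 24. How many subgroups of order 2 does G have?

13

|G| = 24 and 2 | 24, so subgroups of order 2 are possible by Lagrange.
The subgroups of order 2 are: {e, r^10s}; {e, r^11s}; {e, r^2s}; {e, r^3s}; … (13 in all).
So G has 13 subgroups of order 2.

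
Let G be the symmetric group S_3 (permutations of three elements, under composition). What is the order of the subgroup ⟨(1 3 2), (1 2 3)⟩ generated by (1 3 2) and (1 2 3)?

|⟨(1 3 2)⟩| = 3 and |⟨(1 2 3)⟩| = 3, so |H| is a multiple of lcm(3, 3) = 3 and divides |G| = 6.
Closing under the operation: H = {e, (1 2 3), (1 3 2)}, so |H| = 3.

3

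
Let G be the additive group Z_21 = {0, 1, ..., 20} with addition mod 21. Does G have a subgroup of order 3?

3 | 21. A subgroup of order 3 is {0, 7, 14}.

Yes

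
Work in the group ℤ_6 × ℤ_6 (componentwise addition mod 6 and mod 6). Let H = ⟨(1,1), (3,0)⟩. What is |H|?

|⟨(1,1)⟩| = 6 and |⟨(3,0)⟩| = 2, so |H| is a multiple of lcm(6, 2) = 6 and divides |G| = 36.
Closing under the operation: H = {(0,0), (0,3), (1,1), (1,4), (2,2), (2,5), (3,0), (3,3), (4,1), (4,4), (5,2), (5,5)}, so |H| = 12.

12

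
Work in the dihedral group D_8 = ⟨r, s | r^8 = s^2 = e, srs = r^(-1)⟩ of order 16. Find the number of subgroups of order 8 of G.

|G| = 16 and 8 | 16, so subgroups of order 8 are possible by Lagrange.
The subgroups of order 8 are: {e, r, r^2, r^3, r^4, r^5, r^6, r^7}; {e, r^2, r^4, r^6, s, r^2s, r^4s, r^6s}; {e, r^2, r^4, r^6, rs, r^3s, r^5s, r^7s}.
So G has 3 subgroups of order 8.

3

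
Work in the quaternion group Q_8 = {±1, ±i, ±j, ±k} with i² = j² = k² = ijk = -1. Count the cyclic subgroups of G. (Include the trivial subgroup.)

Group the elements of G by the cyclic subgroup they generate; each cyclic subgroup of order d accounts for φ(d) elements.
Cyclic subgroups by order — order 1: 1; order 2: 1; order 4: 3.
Total: 5.

5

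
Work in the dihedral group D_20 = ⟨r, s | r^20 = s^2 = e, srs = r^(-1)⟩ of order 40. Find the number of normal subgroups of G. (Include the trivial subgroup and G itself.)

G has 48 subgroups. Checking conjugation-invariance by order — order 1: 1/1 normal; order 2: 1/21 normal; order 4: 1/11 normal; order 5: 1/1 normal; order 8: 0/5 normal; order 10: 1/5 normal; order 20: 3/3 normal; order 40: 1/1 normal.
Total normal subgroups: 9.

9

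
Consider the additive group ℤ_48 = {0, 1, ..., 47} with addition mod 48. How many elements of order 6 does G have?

In a cyclic group of order 48, the number of elements of order d (for d | 48) is φ(d).
φ(6) = 2.

2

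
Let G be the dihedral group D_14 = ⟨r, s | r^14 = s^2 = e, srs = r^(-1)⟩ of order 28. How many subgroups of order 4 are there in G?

|G| = 28 and 4 | 28, so subgroups of order 4 are possible by Lagrange.
The subgroups of order 4 are: {e, r^7, r^3s, r^10s}; {e, r^7, r^4s, r^11s}; {e, r^7, r^5s, r^12s}; {e, r^7, r^6s, r^13s}; … (7 in all).
So G has 7 subgroups of order 4.

7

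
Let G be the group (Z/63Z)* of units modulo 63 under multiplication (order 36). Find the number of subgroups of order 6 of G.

12

|G| = 36 and 6 | 36, so subgroups of order 6 are possible by Lagrange.
The subgroups of order 6 are: {1, 10, 19, 37, 46, 55}; {1, 8, 11, 23, 25, 58}; {1, 13, 22, 34, 43, 55}; {1, 2, 4, 8, 16, 32}; … (12 in all).
So G has 12 subgroups of order 6.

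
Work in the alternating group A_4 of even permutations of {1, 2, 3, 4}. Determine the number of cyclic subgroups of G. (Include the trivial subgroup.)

8

A cyclic subgroup of order d is generated by each of its φ(d) elements of order d, so the cyclic subgroups of order d number (#elements of order d)/φ(d).
Cyclic subgroups by order — order 1: 1; order 2: 3; order 3: 4.
Total: 8.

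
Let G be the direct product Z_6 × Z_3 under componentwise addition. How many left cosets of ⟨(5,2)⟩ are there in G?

3

|⟨(5,2)⟩| = 6 and |G| = 18.
By Lagrange, [G : H] = |G|/|H| = 18/6 = 3.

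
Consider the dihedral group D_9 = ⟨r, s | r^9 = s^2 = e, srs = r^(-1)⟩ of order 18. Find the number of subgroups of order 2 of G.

|G| = 18 and 2 | 18, so subgroups of order 2 are possible by Lagrange.
The subgroups of order 2 are: {e, r^2s}; {e, r^3s}; {e, r^4s}; {e, r^5s}; … (9 in all).
So G has 9 subgroups of order 2.

9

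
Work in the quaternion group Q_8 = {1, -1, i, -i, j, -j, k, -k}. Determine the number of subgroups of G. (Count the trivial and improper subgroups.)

|G| = 8, so by Lagrange every subgroup order divides 8. Divisors: 1, 2, 4, 8.
Subgroups by order — order 1: 1; order 2: 1; order 4: 3; order 8: 1.
Total: 1 + 1 + 3 + 1 = 6.

6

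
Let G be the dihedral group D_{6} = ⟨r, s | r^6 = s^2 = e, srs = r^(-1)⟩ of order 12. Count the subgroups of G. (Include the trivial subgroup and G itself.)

16

|G| = 12, so by Lagrange every subgroup order divides 12. Divisors: 1, 2, 3, 4, 6, 12.
Subgroups by order — order 1: 1; order 2: 7; order 3: 1; order 4: 3; order 6: 3; order 12: 1.
Total: 1 + 7 + 1 + 3 + 3 + 1 = 16.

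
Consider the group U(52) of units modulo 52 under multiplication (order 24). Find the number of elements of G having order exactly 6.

The elements of order 6 are: 3, 17, 23, 35, 43, 49.
That's 6.

6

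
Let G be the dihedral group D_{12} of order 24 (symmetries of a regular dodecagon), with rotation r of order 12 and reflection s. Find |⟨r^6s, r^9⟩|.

8

|⟨r^6s⟩| = 2 and |⟨r^9⟩| = 4, so |H| is a multiple of lcm(2, 4) = 4 and divides |G| = 24.
Closing under the operation: H = {e, r^3, r^6, r^9, s, r^3s, r^6s, r^9s}, so |H| = 8.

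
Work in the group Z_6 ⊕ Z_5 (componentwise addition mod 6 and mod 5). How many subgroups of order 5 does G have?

|G| = 30 and 5 | 30, so subgroups of order 5 are possible by Lagrange.
The subgroups of order 5 are: {(0,0), (0,1), (0,2), (0,3), (0,4)}.
So G has 1 subgroup of order 5.

1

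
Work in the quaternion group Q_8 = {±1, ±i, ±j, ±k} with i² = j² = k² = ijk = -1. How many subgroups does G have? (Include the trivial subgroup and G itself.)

|G| = 8, so by Lagrange every subgroup order divides 8. Divisors: 1, 2, 4, 8.
Subgroups by order — order 1: 1; order 2: 1; order 4: 3; order 8: 1.
Total: 1 + 1 + 3 + 1 = 6.

6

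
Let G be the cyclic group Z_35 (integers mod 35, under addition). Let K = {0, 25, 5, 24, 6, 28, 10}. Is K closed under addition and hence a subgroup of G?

No

5 ∈ K but its inverse 30 ∉ K, so K is not a subgroup.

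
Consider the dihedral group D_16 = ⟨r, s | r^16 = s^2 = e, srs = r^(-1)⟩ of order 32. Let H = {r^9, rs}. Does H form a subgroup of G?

The identity e ∉ H, so H is not a subgroup.

No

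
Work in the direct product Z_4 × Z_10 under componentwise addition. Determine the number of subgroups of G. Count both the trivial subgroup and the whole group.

16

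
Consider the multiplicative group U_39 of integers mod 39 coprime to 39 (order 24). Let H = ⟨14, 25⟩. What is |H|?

|⟨14⟩| = 2 and |⟨25⟩| = 2, so |H| is a multiple of lcm(2, 2) = 2 and divides |G| = 24.
Closing under the operation: H = {1, 14, 25, 38}, so |H| = 4.

4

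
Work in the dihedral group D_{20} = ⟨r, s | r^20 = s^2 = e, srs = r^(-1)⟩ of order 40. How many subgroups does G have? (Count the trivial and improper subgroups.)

48

|G| = 40, so by Lagrange every subgroup order divides 40. Divisors: 1, 2, 4, 5, 8, 10, 20, 40.
Subgroups by order — order 1: 1; order 2: 21; order 4: 11; order 5: 1; order 8: 5; order 10: 5; order 20: 3; order 40: 1.
Total: 1 + 21 + 11 + 1 + 5 + 5 + 3 + 1 = 48.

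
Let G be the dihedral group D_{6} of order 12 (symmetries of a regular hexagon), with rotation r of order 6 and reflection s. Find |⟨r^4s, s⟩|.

6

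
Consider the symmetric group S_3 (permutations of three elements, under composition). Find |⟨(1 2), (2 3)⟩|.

|⟨(1 2)⟩| = 2 and |⟨(2 3)⟩| = 2, so |H| is a multiple of lcm(2, 2) = 2 and divides |G| = 6.
Closing {(1 2), (2 3)} under the group operation gives all of G, so |H| = 6.

6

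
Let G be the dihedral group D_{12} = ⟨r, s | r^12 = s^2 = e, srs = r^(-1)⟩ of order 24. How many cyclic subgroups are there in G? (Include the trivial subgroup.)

18

Group the elements of G by the cyclic subgroup they generate; each cyclic subgroup of order d accounts for φ(d) elements.
Cyclic subgroups by order — order 1: 1; order 2: 13; order 3: 1; order 4: 1; order 6: 1; order 12: 1.
Total: 18.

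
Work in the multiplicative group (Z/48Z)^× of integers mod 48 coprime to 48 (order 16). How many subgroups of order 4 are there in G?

11

|G| = 16 and 4 | 16, so subgroups of order 4 are possible by Lagrange.
The subgroups of order 4 are: {1, 11, 25, 35}; {1, 13, 25, 37}; {1, 7, 17, 23}; {1, 17, 25, 41}; … (11 in all).
So G has 11 subgroups of order 4.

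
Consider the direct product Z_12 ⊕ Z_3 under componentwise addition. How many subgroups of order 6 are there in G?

|G| = 36 and 6 | 36, so subgroups of order 6 are possible by Lagrange.
The subgroups of order 6 are: {(0,0), (0,1), (0,2), (6,0), (6,1), (6,2)}; {(0,0), (2,0), (4,0), (6,0), (8,0), (10,0)}; {(0,0), (2,2), (4,1), (6,0), (8,2), (10,1)}; {(0,0), (2,1), (4,2), (6,0), (8,1), (10,2)}.
So G has 4 subgroups of order 6.

4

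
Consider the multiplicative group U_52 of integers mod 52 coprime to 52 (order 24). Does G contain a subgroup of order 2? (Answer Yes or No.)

Yes

2 | 24. A subgroup of order 2 is {1, 25}.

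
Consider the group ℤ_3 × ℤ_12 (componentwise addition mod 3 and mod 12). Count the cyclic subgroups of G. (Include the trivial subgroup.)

Each element a generates a cyclic subgroup ⟨a⟩; distinct elements may generate the same one (a cyclic group of order d has φ(d) generators).
Cyclic subgroups by order — order 1: 1; order 2: 1; order 3: 4; order 4: 1; order 6: 4; order 12: 4.
Total: 15.

15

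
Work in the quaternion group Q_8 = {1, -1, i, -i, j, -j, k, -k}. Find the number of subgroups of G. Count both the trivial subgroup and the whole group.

|G| = 8, so by Lagrange every subgroup order divides 8. Divisors: 1, 2, 4, 8.
Subgroups by order — order 1: 1; order 2: 1; order 4: 3; order 8: 1.
Total: 1 + 1 + 3 + 1 = 6.

6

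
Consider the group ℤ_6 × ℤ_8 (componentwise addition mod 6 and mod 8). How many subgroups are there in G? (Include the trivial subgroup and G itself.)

22

|G| = 48, so by Lagrange every subgroup order divides 48. Divisors: 1, 2, 3, 4, 6, 8, 12, 16, 24, 48.
Subgroups by order — order 1: 1; order 2: 3; order 3: 1; order 4: 3; order 6: 3; order 8: 3; order 12: 3; order 16: 1; order 24: 3; order 48: 1.
Total: 1 + 3 + 1 + 3 + 3 + 3 + 3 + 1 + 3 + 1 = 22.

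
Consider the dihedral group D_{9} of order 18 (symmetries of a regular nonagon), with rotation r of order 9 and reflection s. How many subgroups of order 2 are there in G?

9

|G| = 18 and 2 | 18, so subgroups of order 2 are possible by Lagrange.
The subgroups of order 2 are: {e, r^2s}; {e, r^3s}; {e, r^4s}; {e, r^5s}; … (9 in all).
So G has 9 subgroups of order 2.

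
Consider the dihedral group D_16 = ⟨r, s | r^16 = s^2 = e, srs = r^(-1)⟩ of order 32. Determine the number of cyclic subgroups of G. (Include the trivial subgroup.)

21

Each element a generates a cyclic subgroup ⟨a⟩; distinct elements may generate the same one (a cyclic group of order d has φ(d) generators).
Cyclic subgroups by order — order 1: 1; order 2: 17; order 4: 1; order 8: 1; order 16: 1.
Total: 21.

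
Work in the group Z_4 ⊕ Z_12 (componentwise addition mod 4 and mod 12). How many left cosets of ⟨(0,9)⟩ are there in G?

|⟨(0,9)⟩| = 4 and |G| = 48.
By Lagrange, [G : H] = |G|/|H| = 48/4 = 12.

12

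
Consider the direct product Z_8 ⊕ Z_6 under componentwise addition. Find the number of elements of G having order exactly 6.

6

An element (a,b) has order lcm(ord(a), ord(b)); count pairs with lcm equal to 6.
Enumerating gives 6 such elements.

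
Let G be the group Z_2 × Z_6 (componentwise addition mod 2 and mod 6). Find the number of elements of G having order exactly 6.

6

An element (a,b) has order lcm(ord(a), ord(b)); count pairs with lcm equal to 6.
Enumerating gives 6 such elements.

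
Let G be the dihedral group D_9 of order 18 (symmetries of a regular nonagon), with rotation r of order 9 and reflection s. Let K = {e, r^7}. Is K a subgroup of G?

r^7 ∈ K but its inverse r^2 ∉ K, so K is not a subgroup.

No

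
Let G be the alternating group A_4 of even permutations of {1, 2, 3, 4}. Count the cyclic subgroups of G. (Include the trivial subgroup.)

8

Group the elements of G by the cyclic subgroup they generate; each cyclic subgroup of order d accounts for φ(d) elements.
Cyclic subgroups by order — order 1: 1; order 2: 3; order 3: 4.
Total: 8.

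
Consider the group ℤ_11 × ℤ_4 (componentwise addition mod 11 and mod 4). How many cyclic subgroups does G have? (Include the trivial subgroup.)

6

A cyclic subgroup of order d is generated by each of its φ(d) elements of order d, so the cyclic subgroups of order d number (#elements of order d)/φ(d).
Cyclic subgroups by order — order 1: 1; order 2: 1; order 4: 1; order 11: 1; order 22: 1; order 44: 1.
Total: 6.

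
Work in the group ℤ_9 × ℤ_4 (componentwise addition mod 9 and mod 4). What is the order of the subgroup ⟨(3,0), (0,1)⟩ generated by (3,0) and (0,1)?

12

|⟨(3,0)⟩| = 3 and |⟨(0,1)⟩| = 4, so |H| is a multiple of lcm(3, 4) = 12 and divides |G| = 36.
Closing under the operation: H = {(0,0), (0,1), (0,2), (0,3), (3,0), (3,1), (3,2), (3,3), (6,0), (6,1), (6,2), (6,3)}, so |H| = 12.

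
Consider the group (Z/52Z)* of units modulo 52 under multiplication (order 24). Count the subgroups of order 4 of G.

3

|G| = 24 and 4 | 24, so subgroups of order 4 are possible by Lagrange.
The subgroups of order 4 are: {1, 5, 21, 25}; {1, 25, 27, 51}; {1, 25, 31, 47}.
So G has 3 subgroups of order 4.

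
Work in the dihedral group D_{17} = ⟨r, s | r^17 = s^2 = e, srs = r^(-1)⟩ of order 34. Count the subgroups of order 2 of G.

17

|G| = 34 and 2 | 34, so subgroups of order 2 are possible by Lagrange.
The subgroups of order 2 are: {e, r^10s}; {e, r^11s}; {e, r^12s}; {e, r^13s}; … (17 in all).
So G has 17 subgroups of order 2.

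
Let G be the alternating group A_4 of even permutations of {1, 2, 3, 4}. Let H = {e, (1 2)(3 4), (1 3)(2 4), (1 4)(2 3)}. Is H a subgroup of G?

Yes

|H| = 4 divides |G| = 12, consistent with Lagrange.
H contains the identity, every element's inverse is in H, and H is closed under ∘: it is a subgroup.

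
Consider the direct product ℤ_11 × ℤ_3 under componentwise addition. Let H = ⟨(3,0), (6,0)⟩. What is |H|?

11

|⟨(3,0)⟩| = 11 and |⟨(6,0)⟩| = 11, so |H| is a multiple of lcm(11, 11) = 11 and divides |G| = 33.
Closing under the operation: H = {(0,0), (1,0), (2,0), (3,0), (4,0), (5,0), (6,0), (7,0), (8,0), (9,0), (10,0)}, so |H| = 11.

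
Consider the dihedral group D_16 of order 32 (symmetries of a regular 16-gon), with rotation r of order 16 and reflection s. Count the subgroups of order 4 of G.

|G| = 32 and 4 | 32, so subgroups of order 4 are possible by Lagrange.
The subgroups of order 4 are: {e, r^8, r^2s, r^10s}; {e, r^8, r^3s, r^11s}; {e, r^4, r^8, r^12}; {e, r^8, r^4s, r^12s}; … (9 in all).
So G has 9 subgroups of order 4.

9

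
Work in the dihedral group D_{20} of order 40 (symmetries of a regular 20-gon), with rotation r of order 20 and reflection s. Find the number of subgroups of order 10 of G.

5

|G| = 40 and 10 | 40, so subgroups of order 10 are possible by Lagrange.
The subgroups of order 10 are: {e, r^2, r^4, r^6, r^8, r^10, r^12, r^14, r^16, r^18}; {e, r^4, r^8, r^12, r^16, r^2s, r^6s, r^10s, r^14s, r^18s}; {e, r^4, r^8, r^12, r^16, r^3s, r^7s, r^11s, r^15s, r^19s}; {e, r^4, r^8, r^12, r^16, s, r^4s, r^8s, r^12s, r^16s}; … (5 in all).
So G has 5 subgroups of order 10.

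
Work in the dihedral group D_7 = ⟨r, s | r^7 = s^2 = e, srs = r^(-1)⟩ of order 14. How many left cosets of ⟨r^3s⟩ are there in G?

7

|⟨r^3s⟩| = 2 and |G| = 14.
By Lagrange, [G : H] = |G|/|H| = 14/2 = 7.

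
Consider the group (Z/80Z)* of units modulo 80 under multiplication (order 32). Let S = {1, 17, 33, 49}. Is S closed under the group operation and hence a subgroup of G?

Yes

|S| = 4 divides |G| = 32, consistent with Lagrange.
S contains the identity, every element's inverse is in S, and S is closed under ·: it is a subgroup.
In fact S = ⟨33⟩.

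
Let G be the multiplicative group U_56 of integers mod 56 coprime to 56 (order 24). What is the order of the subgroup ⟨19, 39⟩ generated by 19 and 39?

12

|⟨19⟩| = 6 and |⟨39⟩| = 6, so |H| is a multiple of lcm(6, 6) = 6 and divides |G| = 24.
Closing under the operation: H = {1, 3, 5, 9, 13, 15, 19, 23, 25, 27, 39, 45}, so |H| = 12.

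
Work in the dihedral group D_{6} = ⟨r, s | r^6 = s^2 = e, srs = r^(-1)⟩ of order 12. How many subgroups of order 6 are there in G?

|G| = 12 and 6 | 12, so subgroups of order 6 are possible by Lagrange.
The subgroups of order 6 are: {e, r, r^2, r^3, r^4, r^5}; {e, r^2, r^4, s, r^2s, r^4s}; {e, r^2, r^4, rs, r^3s, r^5s}.
So G has 3 subgroups of order 6.

3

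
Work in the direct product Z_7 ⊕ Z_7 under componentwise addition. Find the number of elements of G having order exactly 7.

An element (a,b) has order lcm(ord(a), ord(b)); count pairs with lcm equal to 7.
Enumerating gives 48 such elements.

48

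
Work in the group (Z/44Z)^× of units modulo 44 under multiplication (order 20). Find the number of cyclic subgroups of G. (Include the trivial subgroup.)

8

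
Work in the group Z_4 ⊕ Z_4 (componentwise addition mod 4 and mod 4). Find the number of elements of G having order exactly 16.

0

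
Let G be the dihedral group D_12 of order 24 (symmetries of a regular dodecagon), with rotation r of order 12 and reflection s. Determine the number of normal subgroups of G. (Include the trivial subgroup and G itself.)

9

G has 34 subgroups. Checking conjugation-invariance by order — order 1: 1/1 normal; order 2: 1/13 normal; order 3: 1/1 normal; order 4: 1/7 normal; order 6: 1/5 normal; order 8: 0/3 normal; order 12: 3/3 normal; order 24: 1/1 normal.
Total normal subgroups: 9.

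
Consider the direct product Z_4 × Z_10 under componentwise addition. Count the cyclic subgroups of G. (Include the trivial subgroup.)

Group the elements of G by the cyclic subgroup they generate; each cyclic subgroup of order d accounts for φ(d) elements.
Cyclic subgroups by order — order 1: 1; order 2: 3; order 4: 2; order 5: 1; order 10: 3; order 20: 2.
Total: 12.

12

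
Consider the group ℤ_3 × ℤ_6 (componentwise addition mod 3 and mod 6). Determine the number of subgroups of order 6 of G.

|G| = 18 and 6 | 18, so subgroups of order 6 are possible by Lagrange.
The subgroups of order 6 are: {(0,0), (0,1), (0,2), (0,3), (0,4), (0,5)}; {(0,0), (0,3), (1,0), (1,3), (2,0), (2,3)}; {(0,0), (0,3), (1,1), (1,4), (2,2), (2,5)}; {(0,0), (0,3), (1,2), (1,5), (2,1), (2,4)}.
So G has 4 subgroups of order 6.

4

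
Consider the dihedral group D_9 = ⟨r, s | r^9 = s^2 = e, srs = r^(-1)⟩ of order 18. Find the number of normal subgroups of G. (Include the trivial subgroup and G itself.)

G has 16 subgroups. Checking conjugation-invariance by order — order 1: 1/1 normal; order 2: 0/9 normal; order 3: 1/1 normal; order 6: 0/3 normal; order 9: 1/1 normal; order 18: 1/1 normal.
Total normal subgroups: 4.

4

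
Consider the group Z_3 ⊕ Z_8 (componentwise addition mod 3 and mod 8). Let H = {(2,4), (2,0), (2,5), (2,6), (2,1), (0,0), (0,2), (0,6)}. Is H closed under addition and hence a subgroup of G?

(2,4) ∈ H but its inverse (1,4) ∉ H, so H is not a subgroup.

No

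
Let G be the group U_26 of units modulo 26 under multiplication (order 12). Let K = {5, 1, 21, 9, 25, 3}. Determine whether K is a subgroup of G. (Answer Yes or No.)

No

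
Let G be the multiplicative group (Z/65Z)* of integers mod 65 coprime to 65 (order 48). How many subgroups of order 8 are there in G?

3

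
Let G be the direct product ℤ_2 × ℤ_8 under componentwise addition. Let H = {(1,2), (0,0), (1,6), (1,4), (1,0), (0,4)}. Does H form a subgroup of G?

No

|H| = 6 does not divide |G| = 16, so by Lagrange H is not a subgroup.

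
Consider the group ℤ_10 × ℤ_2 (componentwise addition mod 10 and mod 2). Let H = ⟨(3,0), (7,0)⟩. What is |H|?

10

|⟨(3,0)⟩| = 10 and |⟨(7,0)⟩| = 10, so |H| is a multiple of lcm(10, 10) = 10 and divides |G| = 20.
Closing under the operation: H = {(0,0), (1,0), (2,0), (3,0), (4,0), (5,0), (6,0), (7,0), (8,0), (9,0)}, so |H| = 10.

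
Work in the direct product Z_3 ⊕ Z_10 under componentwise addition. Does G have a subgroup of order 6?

6 | 30. A subgroup of order 6 is {(0,0), (0,5), (1,0), (1,5), (2,0), (2,5)}.

Yes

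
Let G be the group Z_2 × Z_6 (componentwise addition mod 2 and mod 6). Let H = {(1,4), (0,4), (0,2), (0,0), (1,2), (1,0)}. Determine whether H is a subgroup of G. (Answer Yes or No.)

Yes

|H| = 6 divides |G| = 12, consistent with Lagrange.
H contains the identity, every element's inverse is in H, and H is closed under +: it is a subgroup.
In fact H = ⟨(1,2)⟩.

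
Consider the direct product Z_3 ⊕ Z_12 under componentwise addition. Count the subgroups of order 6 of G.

|G| = 36 and 6 | 36, so subgroups of order 6 are possible by Lagrange.
The subgroups of order 6 are: {(0,0), (0,2), (0,4), (0,6), (0,8), (0,10)}; {(0,0), (0,6), (1,0), (1,6), (2,0), (2,6)}; {(0,0), (0,6), (1,4), (1,10), (2,2), (2,8)}; {(0,0), (0,6), (1,2), (1,8), (2,4), (2,10)}.
So G has 4 subgroups of order 6.

4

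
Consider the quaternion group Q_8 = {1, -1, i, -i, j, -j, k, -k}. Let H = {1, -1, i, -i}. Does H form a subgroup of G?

Yes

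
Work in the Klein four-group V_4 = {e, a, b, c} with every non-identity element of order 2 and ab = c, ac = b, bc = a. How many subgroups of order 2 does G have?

|G| = 4 and 2 | 4, so subgroups of order 2 are possible by Lagrange.
The subgroups of order 2 are: {e, a}; {e, b}; {e, c}.
So G has 3 subgroups of order 2.

3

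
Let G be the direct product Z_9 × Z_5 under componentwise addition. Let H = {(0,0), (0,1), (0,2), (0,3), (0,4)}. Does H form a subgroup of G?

Yes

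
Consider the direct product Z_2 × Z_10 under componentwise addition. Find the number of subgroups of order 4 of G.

|G| = 20 and 4 | 20, so subgroups of order 4 are possible by Lagrange.
The subgroups of order 4 are: {(0,0), (0,5), (1,0), (1,5)}.
So G has 1 subgroup of order 4.

1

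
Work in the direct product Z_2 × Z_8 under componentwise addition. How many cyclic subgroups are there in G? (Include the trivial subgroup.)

8

A cyclic subgroup of order d is generated by each of its φ(d) elements of order d, so the cyclic subgroups of order d number (#elements of order d)/φ(d).
Cyclic subgroups by order — order 1: 1; order 2: 3; order 4: 2; order 8: 2.
Total: 8.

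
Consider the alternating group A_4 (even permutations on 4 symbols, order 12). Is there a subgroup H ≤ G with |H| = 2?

2 | 12. A subgroup of order 2 is {e, (1 2)(3 4)}.

Yes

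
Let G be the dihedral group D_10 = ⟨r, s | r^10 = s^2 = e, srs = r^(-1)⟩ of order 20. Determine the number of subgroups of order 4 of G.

|G| = 20 and 4 | 20, so subgroups of order 4 are possible by Lagrange.
The subgroups of order 4 are: {e, r^5, r^2s, r^7s}; {e, r^5, r^3s, r^8s}; {e, r^5, r^4s, r^9s}; {e, r^5, s, r^5s}; … (5 in all).
So G has 5 subgroups of order 4.

5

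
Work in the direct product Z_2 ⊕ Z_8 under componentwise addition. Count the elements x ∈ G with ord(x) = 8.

8

An element (a,b) has order lcm(ord(a), ord(b)); count pairs with lcm equal to 8.
Enumerating gives 8 such elements.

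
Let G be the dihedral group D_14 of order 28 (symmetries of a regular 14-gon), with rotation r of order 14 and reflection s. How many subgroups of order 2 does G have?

|G| = 28 and 2 | 28, so subgroups of order 2 are possible by Lagrange.
The subgroups of order 2 are: {e, r^10s}; {e, r^11s}; {e, r^12s}; {e, r^13s}; … (15 in all).
So G has 15 subgroups of order 2.

15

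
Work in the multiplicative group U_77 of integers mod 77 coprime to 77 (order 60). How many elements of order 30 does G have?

Enumerating element orders in G gives 24 elements of order 30.

24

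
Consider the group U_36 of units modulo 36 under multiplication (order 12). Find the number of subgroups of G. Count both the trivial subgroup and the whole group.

|G| = 12, so by Lagrange every subgroup order divides 12. Divisors: 1, 2, 3, 4, 6, 12.
Subgroups by order — order 1: 1; order 2: 3; order 3: 1; order 4: 1; order 6: 3; order 12: 1.
Total: 1 + 3 + 1 + 1 + 3 + 1 = 10.

10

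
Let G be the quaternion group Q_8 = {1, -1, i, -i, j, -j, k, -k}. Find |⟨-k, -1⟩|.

4

|⟨-k⟩| = 4 and |⟨-1⟩| = 2, so |H| is a multiple of lcm(4, 2) = 4 and divides |G| = 8.
Closing under the operation: H = {1, -1, k, -k}, so |H| = 4.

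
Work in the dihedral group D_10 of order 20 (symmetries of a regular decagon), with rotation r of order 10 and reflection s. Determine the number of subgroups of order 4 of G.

5

|G| = 20 and 4 | 20, so subgroups of order 4 are possible by Lagrange.
The subgroups of order 4 are: {e, r^5, r^2s, r^7s}; {e, r^5, r^3s, r^8s}; {e, r^5, r^4s, r^9s}; {e, r^5, s, r^5s}; … (5 in all).
So G has 5 subgroups of order 4.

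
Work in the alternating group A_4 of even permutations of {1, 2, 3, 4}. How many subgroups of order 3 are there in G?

|G| = 12 and 3 | 12, so subgroups of order 3 are possible by Lagrange.
The subgroups of order 3 are: {e, (1 2 3), (1 3 2)}; {e, (1 2 4), (1 4 2)}; {e, (1 3 4), (1 4 3)}; {e, (2 3 4), (2 4 3)}.
So G has 4 subgroups of order 3.

4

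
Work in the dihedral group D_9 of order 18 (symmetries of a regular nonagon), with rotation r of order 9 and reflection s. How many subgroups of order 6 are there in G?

3

|G| = 18 and 6 | 18, so subgroups of order 6 are possible by Lagrange.
The subgroups of order 6 are: {e, r^3, r^6, r^2s, r^5s, r^8s}; {e, r^3, r^6, s, r^3s, r^6s}; {e, r^3, r^6, rs, r^4s, r^7s}.
So G has 3 subgroups of order 6.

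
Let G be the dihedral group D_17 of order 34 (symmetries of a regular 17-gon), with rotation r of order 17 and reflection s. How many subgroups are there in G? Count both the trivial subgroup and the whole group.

|G| = 34, so by Lagrange every subgroup order divides 34. Divisors: 1, 2, 17, 34.
Subgroups by order — order 1: 1; order 2: 17; order 17: 1; order 34: 1.
Total: 1 + 17 + 1 + 1 = 20.

20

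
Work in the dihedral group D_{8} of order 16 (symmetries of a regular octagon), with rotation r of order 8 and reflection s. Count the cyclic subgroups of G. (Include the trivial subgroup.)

12

A cyclic subgroup of order d is generated by each of its φ(d) elements of order d, so the cyclic subgroups of order d number (#elements of order d)/φ(d).
Cyclic subgroups by order — order 1: 1; order 2: 9; order 4: 1; order 8: 1.
Total: 12.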